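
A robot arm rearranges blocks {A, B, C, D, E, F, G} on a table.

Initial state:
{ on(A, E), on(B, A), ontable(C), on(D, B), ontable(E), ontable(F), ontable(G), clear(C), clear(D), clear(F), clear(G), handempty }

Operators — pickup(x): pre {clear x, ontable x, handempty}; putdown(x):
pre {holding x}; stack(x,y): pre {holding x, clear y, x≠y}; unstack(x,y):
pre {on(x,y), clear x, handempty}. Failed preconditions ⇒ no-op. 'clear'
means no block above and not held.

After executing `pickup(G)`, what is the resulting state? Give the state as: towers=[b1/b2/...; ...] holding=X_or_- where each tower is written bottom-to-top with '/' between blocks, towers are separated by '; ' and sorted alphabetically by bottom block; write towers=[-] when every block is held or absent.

before: towers=[C; E/A/B/D; F; G] holding=-
pre[pickup(G)]: clear(G) ✓, ontable(G) ✓, handempty ✓
all met → apply pickup(G)
after:  towers=[C; E/A/B/D; F] holding=G

towers=[C; E/A/B/D; F] holding=G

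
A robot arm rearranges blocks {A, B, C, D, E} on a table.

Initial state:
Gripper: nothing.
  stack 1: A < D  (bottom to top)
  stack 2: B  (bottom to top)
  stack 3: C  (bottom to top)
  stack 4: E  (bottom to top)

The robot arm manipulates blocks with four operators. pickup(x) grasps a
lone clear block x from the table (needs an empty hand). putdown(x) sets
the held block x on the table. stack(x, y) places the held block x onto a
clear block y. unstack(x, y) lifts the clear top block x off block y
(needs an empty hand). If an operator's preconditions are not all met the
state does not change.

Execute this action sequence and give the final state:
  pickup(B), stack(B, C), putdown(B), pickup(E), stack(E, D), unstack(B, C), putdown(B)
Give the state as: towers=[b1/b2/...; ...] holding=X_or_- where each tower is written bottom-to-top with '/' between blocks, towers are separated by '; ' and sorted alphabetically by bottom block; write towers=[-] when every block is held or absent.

step 1 (pickup(B)): towers=[A/D; C; E] holding=B
step 2 (stack(B, C)): towers=[A/D; C/B; E] holding=-
step 3 (putdown(B)) [no-op]: towers=[A/D; C/B; E] holding=-
step 4 (pickup(E)): towers=[A/D; C/B] holding=E
step 5 (stack(E, D)): towers=[A/D/E; C/B] holding=-
step 6 (unstack(B, C)): towers=[A/D/E; C] holding=B
step 7 (putdown(B)): towers=[A/D/E; B; C] holding=-

towers=[A/D/E; B; C] holding=-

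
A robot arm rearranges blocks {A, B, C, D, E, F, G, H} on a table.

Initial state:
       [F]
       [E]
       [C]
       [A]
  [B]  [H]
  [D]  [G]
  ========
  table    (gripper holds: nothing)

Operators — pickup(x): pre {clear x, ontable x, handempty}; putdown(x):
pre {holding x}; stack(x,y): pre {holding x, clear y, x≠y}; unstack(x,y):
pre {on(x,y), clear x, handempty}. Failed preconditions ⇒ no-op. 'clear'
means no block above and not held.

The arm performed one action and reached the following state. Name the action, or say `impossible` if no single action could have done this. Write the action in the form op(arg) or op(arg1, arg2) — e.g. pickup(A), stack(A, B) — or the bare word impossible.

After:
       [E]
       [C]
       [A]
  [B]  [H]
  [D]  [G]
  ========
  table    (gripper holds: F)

unstack(F, E)

target: towers=[D/B; G/H/A/C/E] holding=F
     unstack(B, D) → towers=[D; G/H/A/C/E/F] holding=B
     unstack(F, E) → towers=[D/B; G/H/A/C/E] holding=F  ← match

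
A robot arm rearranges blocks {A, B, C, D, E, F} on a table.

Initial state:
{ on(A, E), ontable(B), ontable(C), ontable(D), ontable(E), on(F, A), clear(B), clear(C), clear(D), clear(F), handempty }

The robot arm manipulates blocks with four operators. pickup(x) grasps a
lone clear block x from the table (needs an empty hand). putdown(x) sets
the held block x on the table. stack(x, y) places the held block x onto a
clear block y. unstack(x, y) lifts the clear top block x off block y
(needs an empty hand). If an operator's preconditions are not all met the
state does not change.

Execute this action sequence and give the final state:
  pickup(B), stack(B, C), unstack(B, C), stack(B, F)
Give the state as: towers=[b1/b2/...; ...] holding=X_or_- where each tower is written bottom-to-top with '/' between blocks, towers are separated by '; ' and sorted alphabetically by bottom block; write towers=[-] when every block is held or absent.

towers=[C; D; E/A/F/B] holding=-

step 1 (pickup(B)): towers=[C; D; E/A/F] holding=B
step 2 (stack(B, C)): towers=[C/B; D; E/A/F] holding=-
step 3 (unstack(B, C)): towers=[C; D; E/A/F] holding=B
step 4 (stack(B, F)): towers=[C; D; E/A/F/B] holding=-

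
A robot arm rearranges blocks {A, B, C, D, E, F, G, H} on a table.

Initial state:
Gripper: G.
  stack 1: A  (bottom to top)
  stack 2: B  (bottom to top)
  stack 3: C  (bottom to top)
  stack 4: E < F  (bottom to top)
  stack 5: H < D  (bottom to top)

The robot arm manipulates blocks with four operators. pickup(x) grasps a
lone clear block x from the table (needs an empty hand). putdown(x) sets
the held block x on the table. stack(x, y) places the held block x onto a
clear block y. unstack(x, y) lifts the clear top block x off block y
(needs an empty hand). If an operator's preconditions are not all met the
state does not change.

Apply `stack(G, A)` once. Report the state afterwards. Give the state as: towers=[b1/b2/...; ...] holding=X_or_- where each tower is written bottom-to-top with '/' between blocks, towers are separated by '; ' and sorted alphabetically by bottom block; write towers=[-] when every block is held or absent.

towers=[A/G; B; C; E/F; H/D] holding=-

before: towers=[A; B; C; E/F; H/D] holding=G
pre[stack(G, A)]: holding(G) ok, clear(A) ok, G≠A ok
all met → apply stack(G, A)
after:  towers=[A/G; B; C; E/F; H/D] holding=-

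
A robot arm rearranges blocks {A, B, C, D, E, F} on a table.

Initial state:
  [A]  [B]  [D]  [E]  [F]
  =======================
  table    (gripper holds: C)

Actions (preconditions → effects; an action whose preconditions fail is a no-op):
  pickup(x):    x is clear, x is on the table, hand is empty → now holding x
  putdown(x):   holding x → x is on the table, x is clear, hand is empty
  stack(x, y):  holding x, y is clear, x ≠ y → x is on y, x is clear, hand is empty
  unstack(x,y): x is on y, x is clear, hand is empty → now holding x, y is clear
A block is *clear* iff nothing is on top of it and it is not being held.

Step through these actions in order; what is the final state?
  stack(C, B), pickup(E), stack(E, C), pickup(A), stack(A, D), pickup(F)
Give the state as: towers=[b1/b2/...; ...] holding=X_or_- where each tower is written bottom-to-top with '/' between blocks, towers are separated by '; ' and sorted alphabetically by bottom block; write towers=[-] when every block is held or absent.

towers=[B/C/E; D/A] holding=F

step 1 (stack(C, B)): towers=[A; B/C; D; E; F] holding=-
step 2 (pickup(E)): towers=[A; B/C; D; F] holding=E
step 3 (stack(E, C)): towers=[A; B/C/E; D; F] holding=-
step 4 (pickup(A)): towers=[B/C/E; D; F] holding=A
step 5 (stack(A, D)): towers=[B/C/E; D/A; F] holding=-
step 6 (pickup(F)): towers=[B/C/E; D/A] holding=F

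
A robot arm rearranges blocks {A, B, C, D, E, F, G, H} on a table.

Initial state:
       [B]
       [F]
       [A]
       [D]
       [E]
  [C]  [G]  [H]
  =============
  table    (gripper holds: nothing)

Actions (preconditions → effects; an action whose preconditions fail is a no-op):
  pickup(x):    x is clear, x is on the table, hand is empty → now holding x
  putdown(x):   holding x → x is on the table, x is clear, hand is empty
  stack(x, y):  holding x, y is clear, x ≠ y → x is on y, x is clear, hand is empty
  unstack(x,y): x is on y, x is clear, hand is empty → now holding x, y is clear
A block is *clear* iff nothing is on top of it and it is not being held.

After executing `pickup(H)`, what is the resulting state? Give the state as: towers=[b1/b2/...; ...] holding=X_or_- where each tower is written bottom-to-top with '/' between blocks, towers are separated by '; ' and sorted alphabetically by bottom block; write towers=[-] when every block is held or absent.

towers=[C; G/E/D/A/F/B] holding=H

before: towers=[C; G/E/D/A/F/B; H] holding=-
pre[pickup(H)]: clear(H) ok, ontable(H) ok, handempty ok
all met → apply pickup(H)
after:  towers=[C; G/E/D/A/F/B] holding=H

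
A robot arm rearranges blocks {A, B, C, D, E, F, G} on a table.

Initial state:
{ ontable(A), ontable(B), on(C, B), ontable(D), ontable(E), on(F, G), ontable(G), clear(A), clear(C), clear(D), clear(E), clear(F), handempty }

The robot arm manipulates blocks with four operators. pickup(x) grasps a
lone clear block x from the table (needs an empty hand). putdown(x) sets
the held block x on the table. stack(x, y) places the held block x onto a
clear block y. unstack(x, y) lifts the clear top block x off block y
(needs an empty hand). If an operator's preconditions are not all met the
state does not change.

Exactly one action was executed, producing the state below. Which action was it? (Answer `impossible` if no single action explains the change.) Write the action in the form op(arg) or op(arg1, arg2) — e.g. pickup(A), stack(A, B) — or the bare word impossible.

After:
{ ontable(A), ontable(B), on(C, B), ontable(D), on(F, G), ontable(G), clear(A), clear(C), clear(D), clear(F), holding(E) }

target: towers=[A; B/C; D; G/F] holding=E
     unstack(F, G) → towers=[A; B/C; D; E; G] holding=F
         pickup(D) → towers=[A; B/C; E; G/F] holding=D
         pickup(A) → towers=[B/C; D; E; G/F] holding=A
         pickup(E) → towers=[A; B/C; D; G/F] holding=E  ← match
     unstack(C, B) → towers=[A; B; D; E; G/F] holding=C

pickup(E)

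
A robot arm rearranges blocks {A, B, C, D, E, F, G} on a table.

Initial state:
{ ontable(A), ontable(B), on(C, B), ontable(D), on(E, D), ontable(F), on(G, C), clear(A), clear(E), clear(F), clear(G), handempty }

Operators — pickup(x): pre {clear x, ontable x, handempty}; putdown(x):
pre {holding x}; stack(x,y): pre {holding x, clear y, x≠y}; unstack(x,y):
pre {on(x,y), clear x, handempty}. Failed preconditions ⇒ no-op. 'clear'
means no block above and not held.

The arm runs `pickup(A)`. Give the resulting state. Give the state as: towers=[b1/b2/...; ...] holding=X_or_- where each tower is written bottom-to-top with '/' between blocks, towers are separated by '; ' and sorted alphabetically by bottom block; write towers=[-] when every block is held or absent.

towers=[B/C/G; D/E; F] holding=A

before: towers=[A; B/C/G; D/E; F] holding=-
pre[pickup(A)]: clear(A) yes, ontable(A) yes, handempty yes
all met → apply pickup(A)
after:  towers=[B/C/G; D/E; F] holding=A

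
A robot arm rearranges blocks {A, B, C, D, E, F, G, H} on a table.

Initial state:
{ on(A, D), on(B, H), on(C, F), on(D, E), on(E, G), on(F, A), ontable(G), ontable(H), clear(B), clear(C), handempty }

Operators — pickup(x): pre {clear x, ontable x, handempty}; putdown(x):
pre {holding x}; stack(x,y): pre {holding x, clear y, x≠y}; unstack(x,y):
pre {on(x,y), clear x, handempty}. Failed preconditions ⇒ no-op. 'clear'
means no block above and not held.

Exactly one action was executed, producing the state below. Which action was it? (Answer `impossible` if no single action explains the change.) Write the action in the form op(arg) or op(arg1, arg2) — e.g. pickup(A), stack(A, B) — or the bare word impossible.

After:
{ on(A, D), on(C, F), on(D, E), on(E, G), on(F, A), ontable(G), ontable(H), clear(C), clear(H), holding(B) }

unstack(B, H)

target: towers=[G/E/D/A/F/C; H] holding=B
     unstack(B, H) → towers=[G/E/D/A/F/C; H] holding=B  ← match
     unstack(C, F) → towers=[G/E/D/A/F; H/B] holding=C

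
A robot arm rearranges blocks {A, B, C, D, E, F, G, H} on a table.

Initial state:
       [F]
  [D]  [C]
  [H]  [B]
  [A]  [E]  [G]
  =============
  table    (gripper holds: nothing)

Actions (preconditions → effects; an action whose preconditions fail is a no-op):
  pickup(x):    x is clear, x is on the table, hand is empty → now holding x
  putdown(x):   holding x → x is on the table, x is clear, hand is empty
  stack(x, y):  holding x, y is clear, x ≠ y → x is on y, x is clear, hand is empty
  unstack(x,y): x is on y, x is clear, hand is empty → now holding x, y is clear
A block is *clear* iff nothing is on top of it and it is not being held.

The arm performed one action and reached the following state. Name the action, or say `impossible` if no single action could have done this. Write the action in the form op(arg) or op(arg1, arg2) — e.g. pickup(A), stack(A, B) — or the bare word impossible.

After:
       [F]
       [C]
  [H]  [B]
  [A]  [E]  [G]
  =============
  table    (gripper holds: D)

target: towers=[A/H; E/B/C/F; G] holding=D
         pickup(G) → towers=[A/H/D; E/B/C/F] holding=G
     unstack(F, C) → towers=[A/H/D; E/B/C; G] holding=F
     unstack(D, H) → towers=[A/H; E/B/C/F; G] holding=D  ← match

unstack(D, H)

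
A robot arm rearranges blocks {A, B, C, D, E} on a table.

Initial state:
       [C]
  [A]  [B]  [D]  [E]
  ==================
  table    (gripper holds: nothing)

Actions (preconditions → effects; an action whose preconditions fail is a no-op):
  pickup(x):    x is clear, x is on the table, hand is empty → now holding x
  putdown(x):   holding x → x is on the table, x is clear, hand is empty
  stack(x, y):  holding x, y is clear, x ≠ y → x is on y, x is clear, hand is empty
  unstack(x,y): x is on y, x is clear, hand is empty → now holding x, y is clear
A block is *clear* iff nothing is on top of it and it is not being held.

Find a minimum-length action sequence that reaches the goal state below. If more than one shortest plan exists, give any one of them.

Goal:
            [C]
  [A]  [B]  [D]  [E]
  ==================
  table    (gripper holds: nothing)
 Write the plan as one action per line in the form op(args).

step 1 (unstack(C, B)): towers=[A; B; D; E] holding=C
step 2 (stack(C, D)): towers=[A; B; D/C; E] holding=-
goal check: towers=[A; B; D/C; E] holding=- — reached (length 2, optimal by BFS)

unstack(C, B)
stack(C, D)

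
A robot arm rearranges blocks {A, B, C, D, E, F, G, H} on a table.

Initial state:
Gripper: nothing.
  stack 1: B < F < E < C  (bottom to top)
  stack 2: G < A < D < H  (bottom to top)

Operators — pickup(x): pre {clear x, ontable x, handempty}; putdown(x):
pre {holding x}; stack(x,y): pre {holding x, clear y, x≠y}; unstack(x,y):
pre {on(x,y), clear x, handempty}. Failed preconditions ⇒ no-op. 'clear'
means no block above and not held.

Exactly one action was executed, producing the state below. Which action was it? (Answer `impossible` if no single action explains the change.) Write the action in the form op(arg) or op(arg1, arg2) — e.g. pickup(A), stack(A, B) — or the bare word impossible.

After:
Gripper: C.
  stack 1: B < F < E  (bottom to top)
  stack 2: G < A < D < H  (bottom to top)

target: towers=[B/F/E; G/A/D/H] holding=C
     unstack(H, D) → towers=[B/F/E/C; G/A/D] holding=H
     unstack(C, E) → towers=[B/F/E; G/A/D/H] holding=C  ← match

unstack(C, E)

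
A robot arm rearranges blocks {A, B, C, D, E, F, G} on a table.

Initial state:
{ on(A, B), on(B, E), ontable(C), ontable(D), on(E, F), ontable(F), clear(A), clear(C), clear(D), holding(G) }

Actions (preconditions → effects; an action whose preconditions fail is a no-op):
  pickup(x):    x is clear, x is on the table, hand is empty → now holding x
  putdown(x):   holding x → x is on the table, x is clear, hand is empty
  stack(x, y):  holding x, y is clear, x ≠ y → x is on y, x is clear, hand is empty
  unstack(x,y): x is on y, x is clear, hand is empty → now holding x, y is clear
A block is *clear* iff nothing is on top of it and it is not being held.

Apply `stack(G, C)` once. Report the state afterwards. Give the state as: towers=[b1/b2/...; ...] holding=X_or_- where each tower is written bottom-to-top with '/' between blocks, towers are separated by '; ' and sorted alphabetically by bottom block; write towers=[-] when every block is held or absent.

towers=[C/G; D; F/E/B/A] holding=-

before: towers=[C; D; F/E/B/A] holding=G
pre[stack(G, C)]: holding(G) yes, clear(C) yes, G≠C yes
all met → apply stack(G, C)
after:  towers=[C/G; D; F/E/B/A] holding=-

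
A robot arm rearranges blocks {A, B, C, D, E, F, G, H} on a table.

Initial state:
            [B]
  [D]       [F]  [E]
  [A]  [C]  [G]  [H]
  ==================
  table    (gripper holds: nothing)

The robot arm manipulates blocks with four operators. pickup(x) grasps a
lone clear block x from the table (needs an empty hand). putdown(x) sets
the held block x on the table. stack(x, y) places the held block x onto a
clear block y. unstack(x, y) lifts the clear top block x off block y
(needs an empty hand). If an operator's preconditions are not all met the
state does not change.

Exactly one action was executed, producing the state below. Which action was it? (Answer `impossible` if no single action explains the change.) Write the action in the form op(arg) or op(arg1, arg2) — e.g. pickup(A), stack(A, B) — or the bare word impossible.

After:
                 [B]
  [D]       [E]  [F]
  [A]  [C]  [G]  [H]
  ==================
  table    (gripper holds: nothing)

impossible

target: towers=[A/D; C; G/E; H/F/B] holding=-
     unstack(E, H) → towers=[A/D; C; G/F/B; H] holding=E
     unstack(B, F) → towers=[A/D; C; G/F; H/E] holding=B
     unstack(D, A) → towers=[A; C; G/F/B; H/E] holding=D
         pickup(C) → towers=[A/D; G/F/B; H/E] holding=C
none of the 4 applicable actions match → impossible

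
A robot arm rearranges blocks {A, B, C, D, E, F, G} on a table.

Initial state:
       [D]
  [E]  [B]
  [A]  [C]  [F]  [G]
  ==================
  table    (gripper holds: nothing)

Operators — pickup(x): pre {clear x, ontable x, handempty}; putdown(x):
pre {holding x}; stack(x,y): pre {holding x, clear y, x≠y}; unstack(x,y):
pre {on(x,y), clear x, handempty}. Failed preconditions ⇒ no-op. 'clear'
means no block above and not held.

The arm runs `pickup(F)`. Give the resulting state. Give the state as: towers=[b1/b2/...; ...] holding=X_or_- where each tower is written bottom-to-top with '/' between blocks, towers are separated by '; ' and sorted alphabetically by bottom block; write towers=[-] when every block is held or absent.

before: towers=[A/E; C/B/D; F; G] holding=-
pre[pickup(F)]: clear(F) yes, ontable(F) yes, handempty yes
all met → apply pickup(F)
after:  towers=[A/E; C/B/D; G] holding=F

towers=[A/E; C/B/D; G] holding=F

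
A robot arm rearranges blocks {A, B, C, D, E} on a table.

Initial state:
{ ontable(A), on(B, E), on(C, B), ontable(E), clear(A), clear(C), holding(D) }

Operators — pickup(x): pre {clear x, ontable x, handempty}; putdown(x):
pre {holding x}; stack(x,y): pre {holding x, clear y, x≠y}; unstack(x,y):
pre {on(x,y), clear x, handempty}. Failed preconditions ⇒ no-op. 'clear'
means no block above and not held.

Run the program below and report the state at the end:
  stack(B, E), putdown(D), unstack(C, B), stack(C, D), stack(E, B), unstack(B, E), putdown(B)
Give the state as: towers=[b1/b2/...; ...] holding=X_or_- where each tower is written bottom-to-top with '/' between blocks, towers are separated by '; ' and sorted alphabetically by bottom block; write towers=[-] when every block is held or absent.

towers=[A; B; D/C; E] holding=-

step 1 (stack(B, E)) [no-op]: towers=[A; E/B/C] holding=D
step 2 (putdown(D)): towers=[A; D; E/B/C] holding=-
step 3 (unstack(C, B)): towers=[A; D; E/B] holding=C
step 4 (stack(C, D)): towers=[A; D/C; E/B] holding=-
step 5 (stack(E, B)) [no-op]: towers=[A; D/C; E/B] holding=-
step 6 (unstack(B, E)): towers=[A; D/C; E] holding=B
step 7 (putdown(B)): towers=[A; B; D/C; E] holding=-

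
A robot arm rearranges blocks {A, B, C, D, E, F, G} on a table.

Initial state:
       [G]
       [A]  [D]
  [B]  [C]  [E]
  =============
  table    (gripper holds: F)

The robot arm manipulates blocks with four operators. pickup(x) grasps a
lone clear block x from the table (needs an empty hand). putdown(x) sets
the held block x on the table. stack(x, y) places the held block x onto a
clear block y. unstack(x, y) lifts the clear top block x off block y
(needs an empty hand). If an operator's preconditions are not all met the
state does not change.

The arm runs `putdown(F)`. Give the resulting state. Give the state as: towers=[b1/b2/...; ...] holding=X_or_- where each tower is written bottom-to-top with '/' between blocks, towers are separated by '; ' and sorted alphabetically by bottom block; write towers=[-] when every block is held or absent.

towers=[B; C/A/G; E/D; F] holding=-

before: towers=[B; C/A/G; E/D] holding=F
pre[putdown(F)]: holding(F) ✓
all met → apply putdown(F)
after:  towers=[B; C/A/G; E/D; F] holding=-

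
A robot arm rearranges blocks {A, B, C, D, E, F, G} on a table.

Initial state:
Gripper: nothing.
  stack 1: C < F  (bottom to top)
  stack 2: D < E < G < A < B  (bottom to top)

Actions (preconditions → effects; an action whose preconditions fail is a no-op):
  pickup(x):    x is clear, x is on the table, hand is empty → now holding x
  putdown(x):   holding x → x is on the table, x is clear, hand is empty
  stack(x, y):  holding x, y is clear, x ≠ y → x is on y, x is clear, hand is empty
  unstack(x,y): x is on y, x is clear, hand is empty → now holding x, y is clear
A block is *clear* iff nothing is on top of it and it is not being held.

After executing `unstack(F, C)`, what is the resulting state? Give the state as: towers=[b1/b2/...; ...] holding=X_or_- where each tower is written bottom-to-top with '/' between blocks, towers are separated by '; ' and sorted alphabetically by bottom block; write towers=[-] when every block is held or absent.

before: towers=[C/F; D/E/G/A/B] holding=-
pre[unstack(F, C)]: on(F,C) ok, clear(F) ok, handempty ok
all met → apply unstack(F, C)
after:  towers=[C; D/E/G/A/B] holding=F

towers=[C; D/E/G/A/B] holding=F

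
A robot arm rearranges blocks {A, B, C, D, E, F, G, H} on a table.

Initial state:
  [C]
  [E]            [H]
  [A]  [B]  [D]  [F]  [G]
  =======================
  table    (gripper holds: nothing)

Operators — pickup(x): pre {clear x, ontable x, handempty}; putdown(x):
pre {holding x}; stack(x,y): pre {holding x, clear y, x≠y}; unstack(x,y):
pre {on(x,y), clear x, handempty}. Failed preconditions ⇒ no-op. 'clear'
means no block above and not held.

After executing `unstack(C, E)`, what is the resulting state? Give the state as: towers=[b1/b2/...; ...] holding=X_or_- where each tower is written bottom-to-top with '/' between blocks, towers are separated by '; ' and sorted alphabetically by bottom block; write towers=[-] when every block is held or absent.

towers=[A/E; B; D; F/H; G] holding=C

before: towers=[A/E/C; B; D; F/H; G] holding=-
pre[unstack(C, E)]: on(C,E) ok, clear(C) ok, handempty ok
all met → apply unstack(C, E)
after:  towers=[A/E; B; D; F/H; G] holding=C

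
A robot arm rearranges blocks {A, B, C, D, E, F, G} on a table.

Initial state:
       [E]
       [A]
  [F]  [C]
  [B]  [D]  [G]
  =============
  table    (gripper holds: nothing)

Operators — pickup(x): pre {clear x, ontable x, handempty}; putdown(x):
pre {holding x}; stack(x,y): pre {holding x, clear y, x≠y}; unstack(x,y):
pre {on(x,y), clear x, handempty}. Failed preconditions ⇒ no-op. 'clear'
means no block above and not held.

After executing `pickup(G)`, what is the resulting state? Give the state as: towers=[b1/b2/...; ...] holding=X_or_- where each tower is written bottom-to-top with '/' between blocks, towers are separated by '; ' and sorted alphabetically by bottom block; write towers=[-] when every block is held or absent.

towers=[B/F; D/C/A/E] holding=G

before: towers=[B/F; D/C/A/E; G] holding=-
pre[pickup(G)]: clear(G) ok, ontable(G) ok, handempty ok
all met → apply pickup(G)
after:  towers=[B/F; D/C/A/E] holding=G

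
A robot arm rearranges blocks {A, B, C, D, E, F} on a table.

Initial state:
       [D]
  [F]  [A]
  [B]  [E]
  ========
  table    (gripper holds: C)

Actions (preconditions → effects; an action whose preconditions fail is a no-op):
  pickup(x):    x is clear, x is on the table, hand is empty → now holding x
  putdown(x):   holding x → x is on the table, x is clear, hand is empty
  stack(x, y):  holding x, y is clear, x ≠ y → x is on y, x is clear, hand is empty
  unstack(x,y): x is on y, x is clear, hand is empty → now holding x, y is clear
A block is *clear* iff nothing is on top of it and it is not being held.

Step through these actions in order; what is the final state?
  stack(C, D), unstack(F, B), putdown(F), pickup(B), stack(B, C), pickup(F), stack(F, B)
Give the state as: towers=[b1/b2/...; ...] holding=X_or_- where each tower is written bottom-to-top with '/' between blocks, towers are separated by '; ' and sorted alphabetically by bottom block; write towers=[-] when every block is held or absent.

towers=[E/A/D/C/B/F] holding=-

step 1 (stack(C, D)): towers=[B/F; E/A/D/C] holding=-
step 2 (unstack(F, B)): towers=[B; E/A/D/C] holding=F
step 3 (putdown(F)): towers=[B; E/A/D/C; F] holding=-
step 4 (pickup(B)): towers=[E/A/D/C; F] holding=B
step 5 (stack(B, C)): towers=[E/A/D/C/B; F] holding=-
step 6 (pickup(F)): towers=[E/A/D/C/B] holding=F
step 7 (stack(F, B)): towers=[E/A/D/C/B/F] holding=-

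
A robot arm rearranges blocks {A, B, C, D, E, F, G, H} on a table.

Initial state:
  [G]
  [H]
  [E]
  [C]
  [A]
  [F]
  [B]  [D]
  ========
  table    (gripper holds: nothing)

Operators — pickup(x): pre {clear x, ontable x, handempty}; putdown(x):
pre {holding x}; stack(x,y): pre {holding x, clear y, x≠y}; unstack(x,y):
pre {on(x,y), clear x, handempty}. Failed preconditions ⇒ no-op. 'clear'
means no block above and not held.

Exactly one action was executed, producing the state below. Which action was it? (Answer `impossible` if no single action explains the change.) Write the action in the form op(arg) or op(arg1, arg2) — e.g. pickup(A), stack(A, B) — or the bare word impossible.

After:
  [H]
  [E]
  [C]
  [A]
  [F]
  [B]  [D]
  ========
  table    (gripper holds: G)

unstack(G, H)

target: towers=[B/F/A/C/E/H; D] holding=G
     unstack(G, H) → towers=[B/F/A/C/E/H; D] holding=G  ← match
         pickup(D) → towers=[B/F/A/C/E/H/G] holding=D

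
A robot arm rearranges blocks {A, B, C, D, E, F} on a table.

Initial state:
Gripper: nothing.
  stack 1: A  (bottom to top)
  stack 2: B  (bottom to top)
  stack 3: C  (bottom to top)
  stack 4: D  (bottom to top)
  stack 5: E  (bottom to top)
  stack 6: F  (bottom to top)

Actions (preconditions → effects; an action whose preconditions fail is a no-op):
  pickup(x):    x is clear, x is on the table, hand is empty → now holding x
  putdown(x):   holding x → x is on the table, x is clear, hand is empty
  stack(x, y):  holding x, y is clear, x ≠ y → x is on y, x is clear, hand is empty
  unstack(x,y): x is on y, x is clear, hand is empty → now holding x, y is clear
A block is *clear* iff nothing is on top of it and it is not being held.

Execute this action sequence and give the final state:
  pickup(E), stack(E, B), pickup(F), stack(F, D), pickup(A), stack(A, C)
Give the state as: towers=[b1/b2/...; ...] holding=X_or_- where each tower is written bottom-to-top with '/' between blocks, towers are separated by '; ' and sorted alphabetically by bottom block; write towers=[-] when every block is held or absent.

step 1 (pickup(E)): towers=[A; B; C; D; F] holding=E
step 2 (stack(E, B)): towers=[A; B/E; C; D; F] holding=-
step 3 (pickup(F)): towers=[A; B/E; C; D] holding=F
step 4 (stack(F, D)): towers=[A; B/E; C; D/F] holding=-
step 5 (pickup(A)): towers=[B/E; C; D/F] holding=A
step 6 (stack(A, C)): towers=[B/E; C/A; D/F] holding=-

towers=[B/E; C/A; D/F] holding=-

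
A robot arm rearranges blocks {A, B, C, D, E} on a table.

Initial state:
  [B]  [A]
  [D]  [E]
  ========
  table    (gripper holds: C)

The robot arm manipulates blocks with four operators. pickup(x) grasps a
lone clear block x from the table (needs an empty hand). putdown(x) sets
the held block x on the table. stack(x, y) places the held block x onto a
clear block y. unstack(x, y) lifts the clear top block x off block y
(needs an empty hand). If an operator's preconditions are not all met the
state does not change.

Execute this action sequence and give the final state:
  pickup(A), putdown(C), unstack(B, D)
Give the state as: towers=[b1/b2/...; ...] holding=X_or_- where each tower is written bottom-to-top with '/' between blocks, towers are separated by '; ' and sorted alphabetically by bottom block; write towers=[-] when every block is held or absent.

towers=[C; D; E/A] holding=B

step 1 (pickup(A)) [no-op]: towers=[D/B; E/A] holding=C
step 2 (putdown(C)): towers=[C; D/B; E/A] holding=-
step 3 (unstack(B, D)): towers=[C; D; E/A] holding=B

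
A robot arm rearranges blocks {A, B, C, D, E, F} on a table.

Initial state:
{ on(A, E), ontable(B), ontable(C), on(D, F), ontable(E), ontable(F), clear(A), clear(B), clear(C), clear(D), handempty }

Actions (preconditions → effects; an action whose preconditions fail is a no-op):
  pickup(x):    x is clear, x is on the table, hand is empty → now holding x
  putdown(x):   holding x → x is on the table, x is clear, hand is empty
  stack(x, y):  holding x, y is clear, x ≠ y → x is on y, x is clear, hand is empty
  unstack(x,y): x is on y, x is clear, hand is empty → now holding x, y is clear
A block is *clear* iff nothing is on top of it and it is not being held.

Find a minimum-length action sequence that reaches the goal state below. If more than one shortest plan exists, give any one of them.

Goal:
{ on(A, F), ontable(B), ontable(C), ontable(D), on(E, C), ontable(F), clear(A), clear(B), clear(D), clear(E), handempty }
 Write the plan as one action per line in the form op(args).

step 1 (unstack(D, F)): towers=[B; C; E/A; F] holding=D
step 2 (putdown(D)): towers=[B; C; D; E/A; F] holding=-
step 3 (unstack(A, E)): towers=[B; C; D; E; F] holding=A
step 4 (stack(A, F)): towers=[B; C; D; E; F/A] holding=-
step 5 (pickup(E)): towers=[B; C; D; F/A] holding=E
step 6 (stack(E, C)): towers=[B; C/E; D; F/A] holding=-
goal check: towers=[B; C/E; D; F/A] holding=- — reached (length 6, optimal by BFS)

unstack(D, F)
putdown(D)
unstack(A, E)
stack(A, F)
pickup(E)
stack(E, C)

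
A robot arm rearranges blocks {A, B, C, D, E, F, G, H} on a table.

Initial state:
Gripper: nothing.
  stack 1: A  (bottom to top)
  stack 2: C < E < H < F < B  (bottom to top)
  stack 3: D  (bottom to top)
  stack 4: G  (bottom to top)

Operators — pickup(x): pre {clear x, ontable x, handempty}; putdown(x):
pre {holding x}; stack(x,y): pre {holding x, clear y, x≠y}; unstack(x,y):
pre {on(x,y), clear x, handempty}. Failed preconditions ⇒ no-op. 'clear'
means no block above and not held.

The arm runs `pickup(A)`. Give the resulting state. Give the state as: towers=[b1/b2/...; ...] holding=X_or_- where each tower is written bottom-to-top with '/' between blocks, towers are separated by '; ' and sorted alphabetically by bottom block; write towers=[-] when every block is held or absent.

towers=[C/E/H/F/B; D; G] holding=A

before: towers=[A; C/E/H/F/B; D; G] holding=-
pre[pickup(A)]: clear(A) yes, ontable(A) yes, handempty yes
all met → apply pickup(A)
after:  towers=[C/E/H/F/B; D; G] holding=A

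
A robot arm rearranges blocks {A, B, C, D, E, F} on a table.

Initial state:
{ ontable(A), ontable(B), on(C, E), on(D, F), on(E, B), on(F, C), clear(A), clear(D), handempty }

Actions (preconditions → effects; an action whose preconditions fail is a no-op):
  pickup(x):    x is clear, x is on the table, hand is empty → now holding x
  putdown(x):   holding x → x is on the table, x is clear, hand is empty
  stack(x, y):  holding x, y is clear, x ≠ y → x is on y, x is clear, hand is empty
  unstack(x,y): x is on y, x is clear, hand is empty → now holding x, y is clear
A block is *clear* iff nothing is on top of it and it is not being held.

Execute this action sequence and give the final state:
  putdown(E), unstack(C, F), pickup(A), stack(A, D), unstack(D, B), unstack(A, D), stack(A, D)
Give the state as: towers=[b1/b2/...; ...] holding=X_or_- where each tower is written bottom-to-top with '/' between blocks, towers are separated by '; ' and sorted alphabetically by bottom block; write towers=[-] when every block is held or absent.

step 1 (putdown(E)) [no-op]: towers=[A; B/E/C/F/D] holding=-
step 2 (unstack(C, F)) [no-op]: towers=[A; B/E/C/F/D] holding=-
step 3 (pickup(A)): towers=[B/E/C/F/D] holding=A
step 4 (stack(A, D)): towers=[B/E/C/F/D/A] holding=-
step 5 (unstack(D, B)) [no-op]: towers=[B/E/C/F/D/A] holding=-
step 6 (unstack(A, D)): towers=[B/E/C/F/D] holding=A
step 7 (stack(A, D)): towers=[B/E/C/F/D/A] holding=-

towers=[B/E/C/F/D/A] holding=-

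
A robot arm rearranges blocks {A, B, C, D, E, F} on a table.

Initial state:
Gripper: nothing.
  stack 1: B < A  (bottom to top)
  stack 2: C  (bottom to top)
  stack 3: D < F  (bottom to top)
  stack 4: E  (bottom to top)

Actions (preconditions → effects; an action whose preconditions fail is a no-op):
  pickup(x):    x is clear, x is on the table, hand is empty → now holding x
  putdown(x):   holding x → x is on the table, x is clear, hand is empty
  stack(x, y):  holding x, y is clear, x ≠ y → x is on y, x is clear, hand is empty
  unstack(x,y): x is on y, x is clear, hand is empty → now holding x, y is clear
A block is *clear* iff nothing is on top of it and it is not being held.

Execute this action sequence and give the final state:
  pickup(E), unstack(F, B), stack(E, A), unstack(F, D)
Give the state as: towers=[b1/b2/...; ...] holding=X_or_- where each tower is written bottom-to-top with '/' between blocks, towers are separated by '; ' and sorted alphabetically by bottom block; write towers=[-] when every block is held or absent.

step 1 (pickup(E)): towers=[B/A; C; D/F] holding=E
step 2 (unstack(F, B)) [no-op]: towers=[B/A; C; D/F] holding=E
step 3 (stack(E, A)): towers=[B/A/E; C; D/F] holding=-
step 4 (unstack(F, D)): towers=[B/A/E; C; D] holding=F

towers=[B/A/E; C; D] holding=F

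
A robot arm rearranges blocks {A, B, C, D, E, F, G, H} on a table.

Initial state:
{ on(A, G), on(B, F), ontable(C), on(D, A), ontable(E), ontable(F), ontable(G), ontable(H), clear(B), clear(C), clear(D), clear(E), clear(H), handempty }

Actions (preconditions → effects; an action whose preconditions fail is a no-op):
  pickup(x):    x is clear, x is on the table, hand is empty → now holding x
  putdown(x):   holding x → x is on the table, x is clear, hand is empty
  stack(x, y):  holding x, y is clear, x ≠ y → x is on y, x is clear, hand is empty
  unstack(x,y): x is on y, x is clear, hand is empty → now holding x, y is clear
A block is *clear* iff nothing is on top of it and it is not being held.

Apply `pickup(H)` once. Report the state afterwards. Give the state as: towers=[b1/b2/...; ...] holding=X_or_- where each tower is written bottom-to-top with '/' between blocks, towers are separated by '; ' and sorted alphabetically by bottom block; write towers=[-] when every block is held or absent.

before: towers=[C; E; F/B; G/A/D; H] holding=-
pre[pickup(H)]: clear(H) ✓, ontable(H) ✓, handempty ✓
all met → apply pickup(H)
after:  towers=[C; E; F/B; G/A/D] holding=H

towers=[C; E; F/B; G/A/D] holding=H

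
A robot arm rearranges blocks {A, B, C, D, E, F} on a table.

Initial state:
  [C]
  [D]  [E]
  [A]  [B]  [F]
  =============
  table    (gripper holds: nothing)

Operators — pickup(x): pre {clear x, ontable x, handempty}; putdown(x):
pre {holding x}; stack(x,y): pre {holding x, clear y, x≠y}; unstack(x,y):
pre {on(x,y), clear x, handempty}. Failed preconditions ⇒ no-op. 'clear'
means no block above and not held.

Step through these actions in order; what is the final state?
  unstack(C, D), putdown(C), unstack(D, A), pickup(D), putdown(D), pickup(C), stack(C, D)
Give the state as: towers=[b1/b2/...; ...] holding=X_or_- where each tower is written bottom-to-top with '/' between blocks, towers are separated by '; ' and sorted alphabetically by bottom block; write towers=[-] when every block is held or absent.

step 1 (unstack(C, D)): towers=[A/D; B/E; F] holding=C
step 2 (putdown(C)): towers=[A/D; B/E; C; F] holding=-
step 3 (unstack(D, A)): towers=[A; B/E; C; F] holding=D
step 4 (pickup(D)) [no-op]: towers=[A; B/E; C; F] holding=D
step 5 (putdown(D)): towers=[A; B/E; C; D; F] holding=-
step 6 (pickup(C)): towers=[A; B/E; D; F] holding=C
step 7 (stack(C, D)): towers=[A; B/E; D/C; F] holding=-

towers=[A; B/E; D/C; F] holding=-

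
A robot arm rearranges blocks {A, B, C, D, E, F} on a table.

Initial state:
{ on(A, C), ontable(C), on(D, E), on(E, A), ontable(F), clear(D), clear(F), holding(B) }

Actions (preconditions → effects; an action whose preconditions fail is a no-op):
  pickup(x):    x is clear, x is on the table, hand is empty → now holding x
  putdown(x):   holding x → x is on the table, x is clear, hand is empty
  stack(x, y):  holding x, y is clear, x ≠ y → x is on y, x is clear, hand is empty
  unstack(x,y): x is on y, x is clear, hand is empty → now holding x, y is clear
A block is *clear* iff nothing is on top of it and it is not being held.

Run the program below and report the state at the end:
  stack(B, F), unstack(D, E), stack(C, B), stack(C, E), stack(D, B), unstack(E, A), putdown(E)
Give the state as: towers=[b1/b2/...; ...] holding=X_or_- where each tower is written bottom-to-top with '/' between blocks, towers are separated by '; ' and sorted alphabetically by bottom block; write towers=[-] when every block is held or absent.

towers=[C/A; E; F/B/D] holding=-

step 1 (stack(B, F)): towers=[C/A/E/D; F/B] holding=-
step 2 (unstack(D, E)): towers=[C/A/E; F/B] holding=D
step 3 (stack(C, B)) [no-op]: towers=[C/A/E; F/B] holding=D
step 4 (stack(C, E)) [no-op]: towers=[C/A/E; F/B] holding=D
step 5 (stack(D, B)): towers=[C/A/E; F/B/D] holding=-
step 6 (unstack(E, A)): towers=[C/A; F/B/D] holding=E
step 7 (putdown(E)): towers=[C/A; E; F/B/D] holding=-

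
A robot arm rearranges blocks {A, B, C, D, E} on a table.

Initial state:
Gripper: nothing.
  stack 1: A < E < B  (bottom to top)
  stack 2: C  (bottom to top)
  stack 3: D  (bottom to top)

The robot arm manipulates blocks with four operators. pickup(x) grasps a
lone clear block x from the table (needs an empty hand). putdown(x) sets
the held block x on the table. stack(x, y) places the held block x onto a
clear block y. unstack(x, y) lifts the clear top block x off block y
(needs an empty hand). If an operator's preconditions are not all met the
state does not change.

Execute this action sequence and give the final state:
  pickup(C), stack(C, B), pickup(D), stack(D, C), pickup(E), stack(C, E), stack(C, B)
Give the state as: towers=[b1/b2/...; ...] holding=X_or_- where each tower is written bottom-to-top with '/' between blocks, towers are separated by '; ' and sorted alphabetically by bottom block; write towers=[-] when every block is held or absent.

step 1 (pickup(C)): towers=[A/E/B; D] holding=C
step 2 (stack(C, B)): towers=[A/E/B/C; D] holding=-
step 3 (pickup(D)): towers=[A/E/B/C] holding=D
step 4 (stack(D, C)): towers=[A/E/B/C/D] holding=-
step 5 (pickup(E)) [no-op]: towers=[A/E/B/C/D] holding=-
step 6 (stack(C, E)) [no-op]: towers=[A/E/B/C/D] holding=-
step 7 (stack(C, B)) [no-op]: towers=[A/E/B/C/D] holding=-

towers=[A/E/B/C/D] holding=-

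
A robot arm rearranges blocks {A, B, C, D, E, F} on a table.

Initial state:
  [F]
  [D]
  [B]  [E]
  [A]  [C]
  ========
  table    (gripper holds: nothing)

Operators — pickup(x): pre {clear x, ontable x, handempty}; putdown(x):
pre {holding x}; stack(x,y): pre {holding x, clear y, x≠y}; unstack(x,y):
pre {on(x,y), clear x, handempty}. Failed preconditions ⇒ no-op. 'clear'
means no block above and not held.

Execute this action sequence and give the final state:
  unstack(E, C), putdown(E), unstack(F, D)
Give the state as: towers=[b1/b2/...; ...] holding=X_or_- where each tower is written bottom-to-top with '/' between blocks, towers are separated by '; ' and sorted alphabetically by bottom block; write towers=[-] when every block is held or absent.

towers=[A/B/D; C; E] holding=F

step 1 (unstack(E, C)): towers=[A/B/D/F; C] holding=E
step 2 (putdown(E)): towers=[A/B/D/F; C; E] holding=-
step 3 (unstack(F, D)): towers=[A/B/D; C; E] holding=F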